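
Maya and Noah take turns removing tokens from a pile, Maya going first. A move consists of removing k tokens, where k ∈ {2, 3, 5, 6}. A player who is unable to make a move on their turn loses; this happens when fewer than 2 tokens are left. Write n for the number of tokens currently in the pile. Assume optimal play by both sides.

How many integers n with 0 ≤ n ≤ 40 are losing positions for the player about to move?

Use the standard recursion: the mover loses at a terminal position; elsewhere, the mover wins exactly when some move hands the opponent an L position.
n=0: no move → L
n=1: no move → L
n=2: W (go to 0, an L position)
n=3: W (go to 1, an L position)
n=4: W (go to 1, an L position)
n=5: W (go to 0, an L position)
n=6: W (go to 1, an L position)
n=7: W (go to 1, an L position)
n=8: L (options 6(W), 5(W), 3(W), 2(W) are all W)
n=9: L (options 7(W), 6(W), 4(W), 3(W) are all W)
n=10: W (go to 8, an L position)
n=11: W (go to 9, an L position)
n=12: W (go to 9, an L position)
n=13: W (go to 8, an L position)
n=14: W (go to 9, an L position)
n=15: W (go to 9, an L position)
n=16: L (options 14(W), 13(W), 11(W), 10(W) are all W)
n=17: L (options 15(W), 14(W), 12(W), 11(W) are all W)
n=18: W (go to 16, an L position)
n=19: W (go to 17, an L position)
n=20: W (go to 17, an L position)
n=21: W (go to 16, an L position)
n=22: W (go to 17, an L position)
n=23: W (go to 17, an L position)
n=24: L (options 22(W), 21(W), 19(W), 18(W) are all W)
n=25: L (options 23(W), 22(W), 20(W), 19(W) are all W)
n=26: W (go to 24, an L position)
n=27: W (go to 25, an L position)
n=28: W (go to 25, an L position)
n=29: W (go to 24, an L position)
n=30: W (go to 25, an L position)
n=31: W (go to 25, an L position)
n=32: L (options 30(W), 29(W), 27(W), 26(W) are all W)
n=33: L (options 31(W), 30(W), 28(W), 27(W) are all W)
n=34: W (go to 32, an L position)
n=35: W (go to 33, an L position)
n=36: W (go to 33, an L position)
n=37: W (go to 32, an L position)
n=38: W (go to 33, an L position)
n=39: W (go to 33, an L position)
n=40: L (options 38(W), 37(W), 35(W), 34(W) are all W)
L entries with 0 ≤ n ≤ 40: n = 0, 1, 8, 9, 16, 17, 24, 25, 32, 33, 40; that makes 11.

11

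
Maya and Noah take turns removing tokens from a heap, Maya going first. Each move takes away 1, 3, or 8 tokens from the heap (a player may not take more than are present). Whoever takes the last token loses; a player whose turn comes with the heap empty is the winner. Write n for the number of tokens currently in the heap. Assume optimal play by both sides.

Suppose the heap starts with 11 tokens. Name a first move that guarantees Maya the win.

Remove 8, leaving 3.

Label each position W (a win for the player to move) or L (a loss). A position with no legal move is W; any other position is W exactly when some move reaches an L, and L when every move reaches a W.
n=0: no move; the opponent has just taken the last token and therefore loses → W
n=1: →0(W) only, which is W, so L
n=2: →1(L), so W
n=3: →2(W), 0(W) — all W, so L
n=4: →3(L), so W
n=5: →4(W), 2(W) — all W, so L
n=6: →5(L), so W
n=7: →6(W), 4(W) — all W, so L
n=8: →7(L), so W
n=9: →1(L), so W
n=10: →7(L), so W
n=11: →3(L), so W
From 11, the L positions reachable in one move are: 3.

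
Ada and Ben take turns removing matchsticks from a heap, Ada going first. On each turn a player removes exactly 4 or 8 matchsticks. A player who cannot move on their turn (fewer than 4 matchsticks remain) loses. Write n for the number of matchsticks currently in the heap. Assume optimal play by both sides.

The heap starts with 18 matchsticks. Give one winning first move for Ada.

Classify positions by backward induction: terminal positions (no move available) are L. From any other position, the mover wins iff some move reaches an L.
n=0: no move → L
n=1: no move → L
n=2: no move → L
n=3: no move → L
n=4: →0(L), so W
n=5: →1(L), so W
n=6: →2(L), so W
n=7: →3(L), so W
n=8: →0(L), so W
n=9: →1(L), so W
n=10: →2(L), so W
n=11: →3(L), so W
n=12: →8(W), 4(W) — all W, so L
n=13: →9(W), 5(W) — all W, so L
n=14: →10(W), 6(W) — all W, so L
n=15: →11(W), 7(W) — all W, so L
n=16: →12(L), so W
n=17: →13(L), so W
n=18: →14(L), so W
From 18, the L positions reachable in one move are: 14.

Remove 4, leaving 14.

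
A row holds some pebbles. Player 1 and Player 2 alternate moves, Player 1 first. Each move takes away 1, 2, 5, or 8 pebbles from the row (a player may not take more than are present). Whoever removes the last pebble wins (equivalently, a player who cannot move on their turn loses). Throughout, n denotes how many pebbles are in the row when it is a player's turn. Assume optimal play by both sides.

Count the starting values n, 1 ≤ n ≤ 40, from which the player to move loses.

Positions with no move are L. A position that does have a move is losing for the player to move precisely when every available move leads to a winning position for the opponent. Fill in the labels:
n=0: no move → L
n=1: reaches L-position 0 → W
n=2: reaches L-position 0 → W
n=3: only reaches 2(W), 1(W), all W → L
n=4: reaches L-position 3 → W
n=5: reaches L-position 3 → W
n=6: only reaches 5(W), 4(W), 1(W), all W → L
n=7: reaches L-position 6 → W
n=8: reaches L-position 6 → W
n=9: only reaches 8(W), 7(W), 4(W), 1(W), all W → L
n=10: reaches L-position 9 → W
n=11: reaches L-position 9 → W
n=12: only reaches 11(W), 10(W), 7(W), 4(W), all W → L
n=13: reaches L-position 12 → W
n=14: reaches L-position 12 → W
n=15: only reaches 14(W), 13(W), 10(W), 7(W), all W → L
n=16: reaches L-position 15 → W
n=17: reaches L-position 15 → W
n=18: only reaches 17(W), 16(W), 13(W), 10(W), all W → L
n=19: reaches L-position 18 → W
n=20: reaches L-position 18 → W
n=21: only reaches 20(W), 19(W), 16(W), 13(W), all W → L
n=22: reaches L-position 21 → W
n=23: reaches L-position 21 → W
n=24: only reaches 23(W), 22(W), 19(W), 16(W), all W → L
n=25: reaches L-position 24 → W
n=26: reaches L-position 24 → W
n=27: only reaches 26(W), 25(W), 22(W), 19(W), all W → L
n=28: reaches L-position 27 → W
n=29: reaches L-position 27 → W
n=30: only reaches 29(W), 28(W), 25(W), 22(W), all W → L
n=31: reaches L-position 30 → W
n=32: reaches L-position 30 → W
n=33: only reaches 32(W), 31(W), 28(W), 25(W), all W → L
n=34: reaches L-position 33 → W
n=35: reaches L-position 33 → W
n=36: only reaches 35(W), 34(W), 31(W), 28(W), all W → L
n=37: reaches L-position 36 → W
n=38: reaches L-position 36 → W
n=39: only reaches 38(W), 37(W), 34(W), 31(W), all W → L
n=40: reaches L-position 39 → W
L entries with 1 ≤ n ≤ 40 (n=0 is outside the asked range and is not counted): n = 3, 6, 9, 12, 15, 18, 21, 24, 27, 30, 33, 36, 39; that makes 13.

13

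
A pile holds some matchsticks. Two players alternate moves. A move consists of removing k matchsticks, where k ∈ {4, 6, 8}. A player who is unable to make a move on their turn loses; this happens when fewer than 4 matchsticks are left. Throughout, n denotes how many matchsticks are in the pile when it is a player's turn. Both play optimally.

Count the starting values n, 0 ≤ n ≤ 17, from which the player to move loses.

8

Compute win/loss labels from the base case upward. A position with no move is L. Any other position is W if it can reach an L in one move, else L.
n=0: no move → L
n=1: no move → L
n=2: no move → L
n=3: no move → L
n=4: →0(L), so W
n=5: →1(L), so W
n=6: →2(L), so W
n=7: →3(L), so W
n=8: →2(L), so W
n=9: →3(L), so W
n=10: →2(L), so W
n=11: →3(L), so W
n=12: →8(W), 6(W), 4(W) — all W, so L
n=13: →9(W), 7(W), 5(W) — all W, so L
n=14: →10(W), 8(W), 6(W) — all W, so L
n=15: →11(W), 9(W), 7(W) — all W, so L
n=16: →12(L), so W
n=17: →13(L), so W
L entries with 0 ≤ n ≤ 17: n = 0, 1, 2, 3, 12, 13, 14, 15; that makes 8.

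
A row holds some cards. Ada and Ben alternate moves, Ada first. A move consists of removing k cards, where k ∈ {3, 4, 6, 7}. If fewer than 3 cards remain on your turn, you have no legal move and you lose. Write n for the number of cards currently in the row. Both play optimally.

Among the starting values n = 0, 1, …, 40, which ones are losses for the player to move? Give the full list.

0, 1, 2, 10, 11, 12, 20, 21, 22, 30, 31, 32, 40

Classify positions by backward induction: terminal positions (no move available) are L. From any other position, the mover wins iff some move reaches an L.
n=0: no move → L
n=1: no move → L
n=2: no move → L
n=3: →0(L), so W
n=4: →1(L), so W
n=5: →2(L), so W
n=6: →2(L), so W
n=7: →1(L), so W
n=8: →2(L), so W
n=9: →2(L), so W
n=10: →7(W), 6(W), 4(W), 3(W) — all W, so L
n=11: →8(W), 7(W), 5(W), 4(W) — all W, so L
n=12: →9(W), 8(W), 6(W), 5(W) — all W, so L
n=13: →10(L), so W
n=14: →11(L), so W
n=15: →12(L), so W
n=16: →12(L), so W
n=17: →11(L), so W
n=18: →12(L), so W
n=19: →12(L), so W
n=20: →17(W), 16(W), 14(W), 13(W) — all W, so L
n=21: →18(W), 17(W), 15(W), 14(W) — all W, so L
n=22: →19(W), 18(W), 16(W), 15(W) — all W, so L
n=23: →20(L), so W
n=24: →21(L), so W
n=25: →22(L), so W
n=26: →22(L), so W
n=27: →21(L), so W
n=28: →22(L), so W
n=29: →22(L), so W
n=30: →27(W), 26(W), 24(W), 23(W) — all W, so L
n=31: →28(W), 27(W), 25(W), 24(W) — all W, so L
n=32: →29(W), 28(W), 26(W), 25(W) — all W, so L
n=33: →30(L), so W
n=34: →31(L), so W
n=35: →32(L), so W
n=36: →32(L), so W
n=37: →31(L), so W
n=38: →32(L), so W
n=39: →32(L), so W
n=40: →37(W), 36(W), 34(W), 33(W) — all W, so L
The losing starting values of n are exactly the entries labelled L in this table (13 of them).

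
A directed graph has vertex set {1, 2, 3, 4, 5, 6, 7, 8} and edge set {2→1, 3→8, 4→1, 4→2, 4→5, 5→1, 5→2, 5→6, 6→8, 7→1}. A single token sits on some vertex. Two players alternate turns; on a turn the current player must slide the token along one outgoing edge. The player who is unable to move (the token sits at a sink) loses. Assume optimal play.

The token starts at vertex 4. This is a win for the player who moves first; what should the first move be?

Move to 1.

Positions with no move are L. A position that does have a move is losing for the player to move precisely when every available move leads to a winning position for the opponent. Fill in the labels:
Every edge goes from a vertex to one that appears earlier in the order 1, 8, 2, 7, 3, 6, 5, 4, so processing vertices in that order labels each vertex after all of its successors.
1: no outgoing edge → L
8: no outgoing edge → L
2: can move to 1, which is L ⇒ W
7: can move to 1, which is L ⇒ W
3: can move to 8, which is L ⇒ W
6: can move to 8, which is L ⇒ W
5: can move to 1, which is L ⇒ W
4: can move to 1, which is L ⇒ W
From 4, the L positions reachable in one move are: 1.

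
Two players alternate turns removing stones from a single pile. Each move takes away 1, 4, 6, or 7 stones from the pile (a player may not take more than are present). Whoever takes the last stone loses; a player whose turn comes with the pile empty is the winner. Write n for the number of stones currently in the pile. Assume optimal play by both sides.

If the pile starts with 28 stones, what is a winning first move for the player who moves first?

Classify positions by backward induction: terminal positions (no move available) are W. From any other position, the mover wins iff some move reaches an L.
n=0: no move; the opponent has just taken the last stone and therefore loses → W
n=1: L (sole option 0(W) is W)
n=2: W (go to 1, an L position)
n=3: L (sole option 2(W) is W)
n=4: W (go to 3, an L position)
n=5: W (go to 1, an L position)
n=6: L (options 5(W), 2(W), 0(W) are all W)
n=7: W (go to 6, an L position)
n=8: W (go to 1, an L position)
n=9: W (go to 3, an L position)
n=10: W (go to 6, an L position)
n=11: L (options 10(W), 7(W), 5(W), 4(W) are all W)
n=12: W (go to 11, an L position)
n=13: W (go to 6, an L position)
n=14: L (options 13(W), 10(W), 8(W), 7(W) are all W)
n=15: W (go to 14, an L position)
n=16: L (options 15(W), 12(W), 10(W), 9(W) are all W)
n=17: W (go to 16, an L position)
n=18: W (go to 14, an L position)
n=19: L (options 18(W), 15(W), 13(W), 12(W) are all W)
n=20: W (go to 19, an L position)
n=21: W (go to 14, an L position)
n=22: W (go to 16, an L position)
n=23: W (go to 19, an L position)
n=24: L (options 23(W), 20(W), 18(W), 17(W) are all W)
n=25: W (go to 24, an L position)
n=26: W (go to 19, an L position)
n=27: L (options 26(W), 23(W), 21(W), 20(W) are all W)
n=28: W (go to 27, an L position)
From 28, the L positions reachable in one move are: 27, 24. Any move reaching one of these is winning.

Remove 1, leaving 27.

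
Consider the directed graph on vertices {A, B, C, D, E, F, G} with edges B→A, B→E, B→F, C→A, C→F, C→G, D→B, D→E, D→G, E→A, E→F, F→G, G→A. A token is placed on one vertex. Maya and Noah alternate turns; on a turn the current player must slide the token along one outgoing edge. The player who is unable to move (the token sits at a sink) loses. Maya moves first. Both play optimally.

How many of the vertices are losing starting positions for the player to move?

3

Build the W/L table. Terminal = L. A non-terminal position is W if it has a move to some L; otherwise it is L.
Every edge goes from a vertex to one that appears earlier in the order A, G, F, E, C, B, D, so processing vertices in that order labels each vertex after all of its successors.
A: no outgoing edge → L
G: reaches L-position A → W
F: only reaches G(W), which is W → L
E: reaches L-position F → W
C: reaches L-position F → W
B: reaches L-position F → W
D: only reaches B(W), E(W), G(W), all W → L
The L vertices are A, D, F; that is 3 in all.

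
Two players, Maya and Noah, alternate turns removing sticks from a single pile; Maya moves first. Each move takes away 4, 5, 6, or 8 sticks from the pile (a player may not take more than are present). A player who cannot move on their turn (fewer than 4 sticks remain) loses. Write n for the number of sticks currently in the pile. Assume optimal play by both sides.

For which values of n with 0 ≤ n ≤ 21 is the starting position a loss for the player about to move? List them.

0, 1, 2, 3, 12, 13, 14, 15

Work bottom-up. With no move the player to move loses. Otherwise the position is W if at least one move leads to an L position for the opponent, and L if every move leads to a W.
n=0: no move → L
n=1: no move → L
n=2: no move → L
n=3: no move → L
n=4: →0(L), so W
n=5: →1(L), so W
n=6: →2(L), so W
n=7: →3(L), so W
n=8: →3(L), so W
n=9: →3(L), so W
n=10: →2(L), so W
n=11: →3(L), so W
n=12: →8(W), 7(W), 6(W), 4(W) — all W, so L
n=13: →9(W), 8(W), 7(W), 5(W) — all W, so L
n=14: →10(W), 9(W), 8(W), 6(W) — all W, so L
n=15: →11(W), 10(W), 9(W), 7(W) — all W, so L
n=16: →12(L), so W
n=17: →13(L), so W
n=18: →14(L), so W
n=19: →15(L), so W
n=20: →15(L), so W
n=21: →15(L), so W
Reading off the rows marked L gives the requested list; there are 8 such values of n.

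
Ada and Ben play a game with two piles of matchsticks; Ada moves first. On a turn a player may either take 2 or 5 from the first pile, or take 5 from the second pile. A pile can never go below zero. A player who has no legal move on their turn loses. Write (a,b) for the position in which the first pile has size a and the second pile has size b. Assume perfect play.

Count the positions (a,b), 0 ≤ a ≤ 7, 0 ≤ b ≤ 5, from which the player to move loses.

23

Work bottom-up. With no move the player to move loses. Otherwise the position is W if at least one move leads to an L position for the opponent, and L if every move leads to a W.
Every move lowers a or b (never raises either), so fill the grid row by row in increasing a, and left to right within a row: each cell's successors are then already labelled.
      b=0  b=1  b=2  b=3  b=4  b=5
a=0:    L    L    L    L    L    W
a=1:    L    L    L    L    L    W
a=2:    W    W    W    W    W    L
a=3:    W    W    W    W    W    L
a=4:    L    L    L    L    L    W
a=5:    W    W    W    W    W    W
a=6:    W    W    W    W    W    L
a=7:    L    L    L    L    L    W
Cells with no legal move (terminal, hence L): (0,0), (0,1), (0,2), (0,3), (0,4), (1,0), (1,1), (1,2), (1,3), (1,4).
The remaining L cells, each justified by listing all of its moves:
(2,5): moves to (0,5)(W), (2,0)(W); every one is W ⇒ L
(3,5): moves to (1,5)(W), (3,0)(W); every one is W ⇒ L
(4,0): the only move is to (2,0)(W), a W ⇒ L
(4,1): the only move is to (2,1)(W), a W ⇒ L
(4,2): the only move is to (2,2)(W), a W ⇒ L
(4,3): the only move is to (2,3)(W), a W ⇒ L
(4,4): the only move is to (2,4)(W), a W ⇒ L
(6,5): moves to (4,5)(W), (1,5)(W), (6,0)(W); every one is W ⇒ L
(7,0): moves to (5,0)(W), (2,0)(W); every one is W ⇒ L
(7,1): moves to (5,1)(W), (2,1)(W); every one is W ⇒ L
(7,2): moves to (5,2)(W), (2,2)(W); every one is W ⇒ L
(7,3): moves to (5,3)(W), (2,3)(W); every one is W ⇒ L
(7,4): moves to (5,4)(W), (2,4)(W); every one is W ⇒ L
Every other cell has at least one move into one of the L cells above, so it is W.
L cells per row: a=0: 5, a=1: 5, a=2: 1, a=3: 1, a=4: 5, a=5: 0, a=6: 1, a=7: 5; total 23.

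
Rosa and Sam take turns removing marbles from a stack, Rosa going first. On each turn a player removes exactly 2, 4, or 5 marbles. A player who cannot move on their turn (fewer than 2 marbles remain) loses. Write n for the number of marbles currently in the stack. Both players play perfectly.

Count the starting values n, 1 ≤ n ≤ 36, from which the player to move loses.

Classify positions by backward induction: terminal positions (no move available) are L. From any other position, the mover wins iff some move reaches an L.
n=0: no move → L
n=1: no move → L
n=2: →0(L), so W
n=3: →1(L), so W
n=4: →0(L), so W
n=5: →1(L), so W
n=6: →1(L), so W
n=7: →5(W), 3(W), 2(W) — all W, so L
n=8: →6(W), 4(W), 3(W) — all W, so L
n=9: →7(L), so W
n=10: →8(L), so W
n=11: →7(L), so W
n=12: →8(L), so W
n=13: →8(L), so W
n=14: →12(W), 10(W), 9(W) — all W, so L
n=15: →13(W), 11(W), 10(W) — all W, so L
n=16: →14(L), so W
n=17: →15(L), so W
n=18: →14(L), so W
n=19: →15(L), so W
n=20: →15(L), so W
n=21: →19(W), 17(W), 16(W) — all W, so L
n=22: →20(W), 18(W), 17(W) — all W, so L
n=23: →21(L), so W
n=24: →22(L), so W
n=25: →21(L), so W
n=26: →22(L), so W
n=27: →22(L), so W
n=28: →26(W), 24(W), 23(W) — all W, so L
n=29: →27(W), 25(W), 24(W) — all W, so L
n=30: →28(L), so W
n=31: →29(L), so W
n=32: →28(L), so W
n=33: →29(L), so W
n=34: →29(L), so W
n=35: →33(W), 31(W), 30(W) — all W, so L
n=36: →34(W), 32(W), 31(W) — all W, so L
L entries with 1 ≤ n ≤ 36 (n=0 is outside the asked range and is not counted): n = 1, 7, 8, 14, 15, 21, 22, 28, 29, 35, 36; that makes 11.

11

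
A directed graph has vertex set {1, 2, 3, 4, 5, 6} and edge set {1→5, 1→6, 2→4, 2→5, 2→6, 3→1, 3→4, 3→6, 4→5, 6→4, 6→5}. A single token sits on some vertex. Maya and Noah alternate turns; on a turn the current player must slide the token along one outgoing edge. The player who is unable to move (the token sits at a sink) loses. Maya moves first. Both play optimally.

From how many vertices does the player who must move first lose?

Label each position W (a win for the player to move) or L (a loss). A position with no legal move is L; any other position is W exactly when some move reaches an L, and L when every move reaches a W.
Every edge goes from a vertex to one that appears earlier in the order 5, 4, 6, 2, 1, 3, so processing vertices in that order labels each vertex after all of its successors.
5: no outgoing edge → L
4: →5(L), so W
6: →5(L), so W
2: →5(L), so W
1: →5(L), so W
3: →1(W), 6(W), 4(W) — all W, so L
The L vertices are 3, 5; that is 2 in all.

2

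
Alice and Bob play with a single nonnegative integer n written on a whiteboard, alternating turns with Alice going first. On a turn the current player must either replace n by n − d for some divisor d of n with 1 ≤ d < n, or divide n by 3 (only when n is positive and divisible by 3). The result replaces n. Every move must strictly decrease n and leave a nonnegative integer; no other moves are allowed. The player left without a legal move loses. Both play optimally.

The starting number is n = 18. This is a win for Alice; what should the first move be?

Move to 9.

Use the standard recursion: the mover loses at a terminal position; elsewhere, the mover wins exactly when some move hands the opponent an L position.
n=0: no move → L
n=1: no move → L
n=2: reaches L-position 1 → W
n=3: reaches L-position 1 → W
n=4: only reaches 2(W), 3(W), all W → L
n=5: reaches L-position 4 → W
n=6: reaches L-position 4 → W
n=7: only reaches 6(W), which is W → L
n=8: reaches L-position 4 → W
n=9: only reaches 3(W), 6(W), 8(W), all W → L
n=10: reaches L-position 9 → W
n=11: only reaches 10(W), which is W → L
n=12: reaches L-position 4 → W
n=13: only reaches 12(W), which is W → L
n=14: reaches L-position 7 → W
n=15: only reaches 5(W), 10(W), 12(W), 14(W), all W → L
n=16: reaches L-position 15 → W
n=17: only reaches 16(W), which is W → L
n=18: reaches L-position 9 → W
From 18, the L positions reachable in one move are: 9, 15, 17. Any move reaching one of these is winning.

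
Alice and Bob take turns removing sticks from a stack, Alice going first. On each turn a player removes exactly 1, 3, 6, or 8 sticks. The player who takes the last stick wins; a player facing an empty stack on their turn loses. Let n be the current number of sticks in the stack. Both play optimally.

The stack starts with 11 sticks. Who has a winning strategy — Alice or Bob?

Bob wins.

Classify positions by backward induction: terminal positions (no move available) are L. From any other position, the mover wins iff some move reaches an L.
n=0: no move → L
n=1: →0(L), so W
n=2: →1(W) only, which is W, so L
n=3: →2(L), so W
n=4: →3(W), 1(W) — all W, so L
n=5: →4(L), so W
n=6: →0(L), so W
n=7: →4(L), so W
n=8: →2(L), so W
n=9: →8(W), 6(W), 3(W), 1(W) — all W, so L
n=10: →9(L), so W
n=11: →10(W), 8(W), 5(W), 3(W) — all W, so L
The starting position 11 is L: whatever Alice does, the opponent receives a W position.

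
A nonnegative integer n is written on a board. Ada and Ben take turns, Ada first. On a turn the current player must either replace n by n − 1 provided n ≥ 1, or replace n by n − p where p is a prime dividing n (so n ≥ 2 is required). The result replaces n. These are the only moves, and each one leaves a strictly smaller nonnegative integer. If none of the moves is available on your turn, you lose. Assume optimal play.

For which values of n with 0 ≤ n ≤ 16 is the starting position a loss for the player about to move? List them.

0, 4, 8, 12, 16

Positions with no move are L. A position that does have a move is losing for the player to move precisely when every available move leads to a winning position for the opponent. Fill in the labels:
n=0: no move → L
n=1: →0(L), so W
n=2: →0(L), so W
n=3: →0(L), so W
n=4: →2(W), 3(W) — all W, so L
n=5: →0(L), so W
n=6: →4(L), so W
n=7: →0(L), so W
n=8: →6(W), 7(W) — all W, so L
n=9: →8(L), so W
n=10: →8(L), so W
n=11: →0(L), so W
n=12: →9(W), 10(W), 11(W) — all W, so L
n=13: →0(L), so W
n=14: →12(L), so W
n=15: →12(L), so W
n=16: →14(W), 15(W) — all W, so L
Reading off the rows marked L gives the requested list; there are 5 such values of n.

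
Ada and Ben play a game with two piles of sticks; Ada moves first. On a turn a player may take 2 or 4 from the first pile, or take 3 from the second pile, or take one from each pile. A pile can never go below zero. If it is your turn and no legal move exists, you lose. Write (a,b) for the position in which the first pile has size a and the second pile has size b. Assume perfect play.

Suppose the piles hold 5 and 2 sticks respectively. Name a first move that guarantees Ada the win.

Positions with no move are L. A position that does have a move is losing for the player to move precisely when every available move leads to a winning position for the opponent. Fill in the labels:
No move ever increases a pile, so every position that can arise here has a ≤ 5 and b ≤ 2; it is enough to label the cells with 0 ≤ a ≤ 5 and 0 ≤ b ≤ 2.
Every move lowers a or b (never raises either), so fill the grid row by row in increasing a, and left to right within a row: each cell's successors are then already labelled.
      b=0  b=1  b=2
a=0:    L    L    L
a=1:    L    W    W
a=2:    W    W    W
a=3:    W    L    L
a=4:    W    W    W
a=5:    W    W    W
Cells with no legal move (terminal, hence L): (0,0), (0,1), (0,2), (1,0).
The remaining L cells, each justified by listing all of its moves:
(3,1): L (options (1,1)(W), (2,0)(W) are all W)
(3,2): L (options (1,2)(W), (2,1)(W) are all W)
Every other cell has at least one move into one of the L cells above, so it is W.
From (5,2), the L positions reachable in one move are: (3,2).

Move to (3,2).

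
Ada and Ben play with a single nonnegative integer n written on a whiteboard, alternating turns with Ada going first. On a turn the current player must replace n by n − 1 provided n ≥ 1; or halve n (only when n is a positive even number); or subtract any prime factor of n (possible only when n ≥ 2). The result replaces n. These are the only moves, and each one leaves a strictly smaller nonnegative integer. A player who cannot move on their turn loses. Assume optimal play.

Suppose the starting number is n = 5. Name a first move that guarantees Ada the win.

Move to 0.

Build the W/L table. Terminal = L. A non-terminal position is W if it has a move to some L; otherwise it is L.
n=0: no move → L
n=1: can move to 0, which is L ⇒ W
n=2: can move to 0, which is L ⇒ W
n=3: can move to 0, which is L ⇒ W
n=4: moves to 2(W), 3(W); every one is W ⇒ L
n=5: can move to 0, which is L ⇒ W
From 5, the L positions reachable in one move are: 0, 4. Any move reaching one of these is winning.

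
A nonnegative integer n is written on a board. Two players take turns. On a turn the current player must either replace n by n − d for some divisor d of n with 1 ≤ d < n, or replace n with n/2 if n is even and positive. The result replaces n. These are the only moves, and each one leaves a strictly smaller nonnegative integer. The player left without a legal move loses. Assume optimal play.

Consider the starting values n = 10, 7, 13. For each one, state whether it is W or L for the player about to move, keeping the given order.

Work bottom-up. With no move the player to move loses. Otherwise the position is W if at least one move leads to an L position for the opponent, and L if every move leads to a W.
n=0: no move → L
n=1: no move → L
n=2: reaches L-position 1 → W
n=3: only reaches 2(W), which is W → L
n=4: reaches L-position 3 → W
n=5: only reaches 4(W), which is W → L
n=6: reaches L-position 3 → W
n=7: only reaches 6(W), which is W → L
n=8: reaches L-position 7 → W
n=9: only reaches 6(W), 8(W), all W → L
n=10: reaches L-position 5 → W
n=11: only reaches 10(W), which is W → L
n=12: reaches L-position 9 → W
n=13: only reaches 12(W), which is W → L

10: W, 7: L, 13: L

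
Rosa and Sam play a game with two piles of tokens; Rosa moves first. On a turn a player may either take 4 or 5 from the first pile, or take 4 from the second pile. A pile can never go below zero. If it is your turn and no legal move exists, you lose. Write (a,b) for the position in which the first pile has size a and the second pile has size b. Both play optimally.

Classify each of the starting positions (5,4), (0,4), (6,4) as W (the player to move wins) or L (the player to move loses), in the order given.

(5,4): L, (0,4): W, (6,4): L

Work bottom-up. With no move the player to move loses. Otherwise the position is W if at least one move leads to an L position for the opponent, and L if every move leads to a W.
No move ever increases a pile, so every position that can arise here has a ≤ 6 and b ≤ 4; it is enough to label the cells with 0 ≤ a ≤ 6 and 0 ≤ b ≤ 4.
Every move lowers a or b (never raises either), so fill the grid row by row in increasing a, and left to right within a row: each cell's successors are then already labelled.
      b=0  b=1  b=2  b=3  b=4
a=0:    L    L    L    L    W
a=1:    L    L    L    L    W
a=2:    L    L    L    L    W
a=3:    L    L    L    L    W
a=4:    W    W    W    W    L
a=5:    W    W    W    W    L
a=6:    W    W    W    W    L
Cells with no legal move (terminal, hence L): (0,0), (0,1), (0,2), (0,3), (1,0), (1,1), (1,2), (1,3), (2,0), (2,1), (2,2), (2,3), (3,0), (3,1), (3,2), (3,3).
The remaining L cells, each justified by listing all of its moves:
(4,4): only reaches (0,4)(W), (4,0)(W), all W → L
(5,4): only reaches (1,4)(W), (0,4)(W), (5,0)(W), all W → L
(6,4): only reaches (2,4)(W), (1,4)(W), (6,0)(W), all W → L
Every other cell has at least one move into one of the L cells above, so it is W.
(5,4): one of the L cells justified above, so L
(0,4): the move to (0,0) reaches an L cell, so W
(6,4): one of the L cells justified above, so L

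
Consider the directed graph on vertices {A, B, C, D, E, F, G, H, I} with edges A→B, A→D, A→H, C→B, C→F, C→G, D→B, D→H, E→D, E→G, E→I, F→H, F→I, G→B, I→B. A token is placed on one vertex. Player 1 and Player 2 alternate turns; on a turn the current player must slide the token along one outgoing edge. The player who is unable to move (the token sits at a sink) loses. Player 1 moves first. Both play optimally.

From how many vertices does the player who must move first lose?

Classify positions by backward induction: terminal positions (no move available) are L. From any other position, the mover wins iff some move reaches an L.
Every edge goes from a vertex to one that appears earlier in the order H, B, I, D, F, G, A, E, C, so processing vertices in that order labels each vertex after all of its successors.
H: no outgoing edge → L
B: no outgoing edge → L
I: →B(L), so W
D: →B(L), so W
F: →H(L), so W
G: →B(L), so W
A: →B(L), so W
E: →G(W), D(W), I(W) — all W, so L
C: →B(L), so W
The L vertices are B, E, H; that is 3 in all.

3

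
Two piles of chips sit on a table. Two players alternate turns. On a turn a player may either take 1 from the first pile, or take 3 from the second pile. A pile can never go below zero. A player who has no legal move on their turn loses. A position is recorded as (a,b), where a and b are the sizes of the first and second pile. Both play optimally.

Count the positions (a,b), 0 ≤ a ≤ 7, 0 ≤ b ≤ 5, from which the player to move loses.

24

Classify positions by backward induction: terminal positions (no move available) are L. From any other position, the mover wins iff some move reaches an L.
Every move lowers a or b (never raises either), so fill the grid row by row in increasing a, and left to right within a row: each cell's successors are then already labelled.
      b=0  b=1  b=2  b=3  b=4  b=5
a=0:    L    L    L    W    W    W
a=1:    W    W    W    L    L    L
a=2:    L    L    L    W    W    W
a=3:    W    W    W    L    L    L
a=4:    L    L    L    W    W    W
a=5:    W    W    W    L    L    L
a=6:    L    L    L    W    W    W
a=7:    W    W    W    L    L    L
Cells with no legal move (terminal, hence L): (0,0), (0,1), (0,2).
The remaining L cells, each justified by listing all of its moves:
(1,3): L (options (0,3)(W), (1,0)(W) are all W)
(1,4): L (options (0,4)(W), (1,1)(W) are all W)
(1,5): L (options (0,5)(W), (1,2)(W) are all W)
(2,0): L (sole option (1,0)(W) is W)
(2,1): L (sole option (1,1)(W) is W)
(2,2): L (sole option (1,2)(W) is W)
(3,3): L (options (2,3)(W), (3,0)(W) are all W)
(3,4): L (options (2,4)(W), (3,1)(W) are all W)
(3,5): L (options (2,5)(W), (3,2)(W) are all W)
(4,0): L (sole option (3,0)(W) is W)
(4,1): L (sole option (3,1)(W) is W)
(4,2): L (sole option (3,2)(W) is W)
(5,3): L (options (4,3)(W), (5,0)(W) are all W)
(5,4): L (options (4,4)(W), (5,1)(W) are all W)
(5,5): L (options (4,5)(W), (5,2)(W) are all W)
(6,0): L (sole option (5,0)(W) is W)
(6,1): L (sole option (5,1)(W) is W)
(6,2): L (sole option (5,2)(W) is W)
(7,3): L (options (6,3)(W), (7,0)(W) are all W)
(7,4): L (options (6,4)(W), (7,1)(W) are all W)
(7,5): L (options (6,5)(W), (7,2)(W) are all W)
Every other cell has at least one move into one of the L cells above, so it is W.
L cells per row: a=0: 3, a=1: 3, a=2: 3, a=3: 3, a=4: 3, a=5: 3, a=6: 3, a=7: 3; total 24.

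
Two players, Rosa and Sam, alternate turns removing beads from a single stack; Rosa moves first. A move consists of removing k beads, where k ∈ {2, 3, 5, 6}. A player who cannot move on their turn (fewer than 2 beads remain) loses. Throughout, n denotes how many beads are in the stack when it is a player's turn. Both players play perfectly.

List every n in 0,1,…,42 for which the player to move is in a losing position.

Compute win/loss labels from the base case upward. A position with no move is L. Any other position is W if it can reach an L in one move, else L.
n=0: no move → L
n=1: no move → L
n=2: can move to 0, which is L ⇒ W
n=3: can move to 1, which is L ⇒ W
n=4: can move to 1, which is L ⇒ W
n=5: can move to 0, which is L ⇒ W
n=6: can move to 1, which is L ⇒ W
n=7: can move to 1, which is L ⇒ W
n=8: moves to 6(W), 5(W), 3(W), 2(W); every one is W ⇒ L
n=9: moves to 7(W), 6(W), 4(W), 3(W); every one is W ⇒ L
n=10: can move to 8, which is L ⇒ W
n=11: can move to 9, which is L ⇒ W
n=12: can move to 9, which is L ⇒ W
n=13: can move to 8, which is L ⇒ W
n=14: can move to 9, which is L ⇒ W
n=15: can move to 9, which is L ⇒ W
n=16: moves to 14(W), 13(W), 11(W), 10(W); every one is W ⇒ L
n=17: moves to 15(W), 14(W), 12(W), 11(W); every one is W ⇒ L
n=18: can move to 16, which is L ⇒ W
n=19: can move to 17, which is L ⇒ W
n=20: can move to 17, which is L ⇒ W
n=21: can move to 16, which is L ⇒ W
n=22: can move to 17, which is L ⇒ W
n=23: can move to 17, which is L ⇒ W
n=24: moves to 22(W), 21(W), 19(W), 18(W); every one is W ⇒ L
n=25: moves to 23(W), 22(W), 20(W), 19(W); every one is W ⇒ L
n=26: can move to 24, which is L ⇒ W
n=27: can move to 25, which is L ⇒ W
n=28: can move to 25, which is L ⇒ W
n=29: can move to 24, which is L ⇒ W
n=30: can move to 25, which is L ⇒ W
n=31: can move to 25, which is L ⇒ W
n=32: moves to 30(W), 29(W), 27(W), 26(W); every one is W ⇒ L
n=33: moves to 31(W), 30(W), 28(W), 27(W); every one is W ⇒ L
n=34: can move to 32, which is L ⇒ W
n=35: can move to 33, which is L ⇒ W
n=36: can move to 33, which is L ⇒ W
n=37: can move to 32, which is L ⇒ W
n=38: can move to 33, which is L ⇒ W
n=39: can move to 33, which is L ⇒ W
n=40: moves to 38(W), 37(W), 35(W), 34(W); every one is W ⇒ L
n=41: moves to 39(W), 38(W), 36(W), 35(W); every one is W ⇒ L
n=42: can move to 40, which is L ⇒ W
Reading off the rows marked L gives the requested list; there are 12 such values of n.

0, 1, 8, 9, 16, 17, 24, 25, 32, 33, 40, 41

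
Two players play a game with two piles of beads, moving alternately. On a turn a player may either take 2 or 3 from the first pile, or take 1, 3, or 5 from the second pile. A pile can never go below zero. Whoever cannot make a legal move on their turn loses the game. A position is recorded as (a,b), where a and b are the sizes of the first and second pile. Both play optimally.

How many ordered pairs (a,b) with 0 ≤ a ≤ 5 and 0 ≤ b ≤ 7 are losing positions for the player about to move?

Build the W/L table. Terminal = L. A non-terminal position is W if it has a move to some L; otherwise it is L.
Every move lowers a or b (never raises either), so fill the grid row by row in increasing a, and left to right within a row: each cell's successors are then already labelled.
      b=0  b=1  b=2  b=3  b=4  b=5  b=6  b=7
a=0:    L    W    L    W    L    W    L    W
a=1:    L    W    L    W    L    W    L    W
a=2:    W    L    W    L    W    L    W    L
a=3:    W    L    W    L    W    L    W    L
a=4:    W    W    W    W    W    W    W    W
a=5:    L    W    L    W    L    W    L    W
Cells with no legal move (terminal, hence L): (0,0), (1,0).
The remaining L cells, each justified by listing all of its moves:
(0,2): L (sole option (0,1)(W) is W)
(0,4): L (options (0,3)(W), (0,1)(W) are all W)
(0,6): L (options (0,5)(W), (0,3)(W), (0,1)(W) are all W)
(1,2): L (sole option (1,1)(W) is W)
(1,4): L (options (1,3)(W), (1,1)(W) are all W)
(1,6): L (options (1,5)(W), (1,3)(W), (1,1)(W) are all W)
(2,1): L (options (0,1)(W), (2,0)(W) are all W)
(2,3): L (options (0,3)(W), (2,2)(W), (2,0)(W) are all W)
(2,5): L (options (0,5)(W), (2,4)(W), (2,2)(W), (2,0)(W) are all W)
(2,7): L (options (0,7)(W), (2,6)(W), (2,4)(W), (2,2)(W) are all W)
(3,1): L (options (1,1)(W), (0,1)(W), (3,0)(W) are all W)
(3,3): L (options (1,3)(W), (0,3)(W), (3,2)(W), (3,0)(W) are all W)
(3,5): L (options (1,5)(W), (0,5)(W), (3,4)(W), (3,2)(W), (3,0)(W) are all W)
(3,7): L (options (1,7)(W), (0,7)(W), (3,6)(W), (3,4)(W), (3,2)(W) are all W)
(5,0): L (options (3,0)(W), (2,0)(W) are all W)
(5,2): L (options (3,2)(W), (2,2)(W), (5,1)(W) are all W)
(5,4): L (options (3,4)(W), (2,4)(W), (5,3)(W), (5,1)(W) are all W)
(5,6): L (options (3,6)(W), (2,6)(W), (5,5)(W), (5,3)(W), (5,1)(W) are all W)
Every other cell has at least one move into one of the L cells above, so it is W.
L cells per row: a=0: 4, a=1: 4, a=2: 4, a=3: 4, a=4: 0, a=5: 4; total 20.

20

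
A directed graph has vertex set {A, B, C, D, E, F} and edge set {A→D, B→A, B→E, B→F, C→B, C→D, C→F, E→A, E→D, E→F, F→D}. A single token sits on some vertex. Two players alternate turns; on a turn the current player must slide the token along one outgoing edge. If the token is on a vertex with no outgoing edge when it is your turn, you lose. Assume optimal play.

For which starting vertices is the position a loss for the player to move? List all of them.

B, D

Positions with no move are L. A position that does have a move is losing for the player to move precisely when every available move leads to a winning position for the opponent. Fill in the labels:
Every edge goes from a vertex to one that appears earlier in the order D, F, A, E, B, C, so processing vertices in that order labels each vertex after all of its successors.
D: no outgoing edge → L
F: W (go to D, an L position)
A: W (go to D, an L position)
E: W (go to D, an L position)
B: L (options E(W), A(W), F(W) are all W)
C: W (go to B, an L position)
Reading off the rows marked L gives the requested list; there are 2 such vertices.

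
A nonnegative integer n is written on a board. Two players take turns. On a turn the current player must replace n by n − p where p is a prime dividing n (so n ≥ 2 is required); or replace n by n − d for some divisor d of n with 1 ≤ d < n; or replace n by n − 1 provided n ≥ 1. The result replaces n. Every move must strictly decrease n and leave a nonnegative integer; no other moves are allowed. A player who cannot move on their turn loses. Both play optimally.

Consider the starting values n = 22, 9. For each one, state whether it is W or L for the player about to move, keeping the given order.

Compute win/loss labels from the base case upward. A position with no move is L. Any other position is W if it can reach an L in one move, else L.
n=0: no move → L
n=1: reaches L-position 0 → W
n=2: reaches L-position 0 → W
n=3: reaches L-position 0 → W
n=4: only reaches 2(W), 3(W), all W → L
n=5: reaches L-position 0 → W
n=6: reaches L-position 4 → W
n=7: reaches L-position 0 → W
n=8: reaches L-position 4 → W
n=9: only reaches 6(W), 8(W), all W → L
n=10: reaches L-position 9 → W
n=11: reaches L-position 0 → W
n=12: reaches L-position 9 → W
n=13: reaches L-position 0 → W
n=14: only reaches 7(W), 12(W), 13(W), all W → L
n=15: reaches L-position 14 → W
n=16: reaches L-position 14 → W
n=17: reaches L-position 0 → W
n=18: reaches L-position 9 → W
n=19: reaches L-position 0 → W
n=20: only reaches 10(W), 15(W), 16(W), 18(W), 19(W), all W → L
n=21: reaches L-position 14 → W
n=22: reaches L-position 20 → W

22: W, 9: L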